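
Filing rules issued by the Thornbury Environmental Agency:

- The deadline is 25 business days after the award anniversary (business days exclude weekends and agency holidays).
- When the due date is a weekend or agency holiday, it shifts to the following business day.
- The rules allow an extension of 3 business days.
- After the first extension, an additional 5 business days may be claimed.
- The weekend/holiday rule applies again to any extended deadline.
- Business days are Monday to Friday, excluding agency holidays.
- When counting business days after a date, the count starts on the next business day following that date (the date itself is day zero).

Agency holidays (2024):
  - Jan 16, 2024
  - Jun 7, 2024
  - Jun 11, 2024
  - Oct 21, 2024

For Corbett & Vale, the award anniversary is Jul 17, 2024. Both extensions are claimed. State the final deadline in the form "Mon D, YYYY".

Sep 2, 2024

Counting 25 business days after Jul 17, 2024 (skipping weekends and listed holidays) reaches Aug 21, 2024.
Aug 21, 2024 (Wednesday) is already a business day.
The 3-business-day extension runs from Aug 21, 2024 to Aug 26, 2024.
Aug 26, 2024 falls on a Monday, which is a business day, so no adjustment is needed.
The 5-business-day extension runs from Aug 26, 2024 to Sep 2, 2024.
Sep 2, 2024 (Monday) is already a business day.
The final due date is Sep 2, 2024.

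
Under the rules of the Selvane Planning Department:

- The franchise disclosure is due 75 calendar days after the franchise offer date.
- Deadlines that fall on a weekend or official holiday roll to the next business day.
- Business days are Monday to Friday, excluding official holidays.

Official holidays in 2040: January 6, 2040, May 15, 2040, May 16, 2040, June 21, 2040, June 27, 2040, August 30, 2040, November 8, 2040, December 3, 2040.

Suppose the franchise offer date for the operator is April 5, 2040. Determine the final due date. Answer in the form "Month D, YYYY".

Adding 75 calendar days to April 5, 2040 gives June 19, 2040.
June 19, 2040 is a Tuesday and not a listed holiday, so it stands.
The final due date is June 19, 2040.

June 19, 2040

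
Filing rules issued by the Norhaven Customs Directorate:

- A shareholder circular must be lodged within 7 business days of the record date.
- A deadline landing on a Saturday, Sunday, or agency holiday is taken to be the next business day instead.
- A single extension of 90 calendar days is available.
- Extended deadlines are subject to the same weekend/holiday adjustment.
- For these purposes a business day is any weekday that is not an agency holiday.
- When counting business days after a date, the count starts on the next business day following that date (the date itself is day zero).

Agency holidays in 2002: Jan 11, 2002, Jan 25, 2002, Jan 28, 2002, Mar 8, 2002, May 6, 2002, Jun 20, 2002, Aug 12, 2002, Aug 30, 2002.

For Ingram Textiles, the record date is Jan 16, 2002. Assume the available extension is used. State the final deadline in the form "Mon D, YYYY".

Apr 29, 2002

7 business days after Jan 16, 2002, excluding weekends and holidays, is Jan 29, 2002.
Since Jan 29, 2002 is a Tuesday and not a holiday, the date is unchanged.
The 90-calendar-day extension moves the deadline from Jan 29, 2002 to Apr 29, 2002.
Apr 29, 2002 falls on a Monday, which is a business day, so no adjustment is needed.
The final due date is Apr 29, 2002.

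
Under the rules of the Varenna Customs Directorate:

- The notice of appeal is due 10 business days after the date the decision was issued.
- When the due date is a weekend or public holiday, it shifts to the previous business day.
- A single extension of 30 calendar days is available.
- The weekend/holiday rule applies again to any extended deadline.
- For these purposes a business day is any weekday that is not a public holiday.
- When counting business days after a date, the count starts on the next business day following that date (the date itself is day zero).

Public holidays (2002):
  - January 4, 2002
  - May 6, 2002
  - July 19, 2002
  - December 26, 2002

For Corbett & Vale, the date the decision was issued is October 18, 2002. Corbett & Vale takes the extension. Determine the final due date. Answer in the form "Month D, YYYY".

10 business days after October 18, 2002, excluding weekends and holidays, is November 1, 2002.
November 1, 2002 falls on a Friday, which is a business day, so no adjustment is needed.
With the 30-day extension, November 1, 2002 becomes December 1, 2002.
December 1, 2002 is a Sunday, so it moves to the preceding business day, November 29, 2002 (Friday).
The final due date is November 29, 2002.

November 29, 2002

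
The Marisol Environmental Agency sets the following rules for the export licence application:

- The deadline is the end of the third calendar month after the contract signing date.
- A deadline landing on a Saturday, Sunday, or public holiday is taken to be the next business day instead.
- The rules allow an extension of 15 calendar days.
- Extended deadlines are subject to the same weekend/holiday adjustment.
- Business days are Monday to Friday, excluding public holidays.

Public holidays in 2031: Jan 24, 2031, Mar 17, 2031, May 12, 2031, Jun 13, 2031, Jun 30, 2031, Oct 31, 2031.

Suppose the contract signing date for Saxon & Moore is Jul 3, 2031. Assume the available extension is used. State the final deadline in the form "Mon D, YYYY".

3 months after Jul 3, 2031 is October 2031; that month ends on Oct 31, 2031.
Oct 31, 2031 falls on a listed holiday. Rolling to the next business day gives Nov 3, 2031, a Monday.
Applying the 15-calendar-day extension: Nov 3, 2031 + 15 days = Nov 18, 2031.
Nov 18, 2031 is a Tuesday and not a listed holiday, so it stands.
Deadline: Nov 18, 2031.

Nov 18, 2031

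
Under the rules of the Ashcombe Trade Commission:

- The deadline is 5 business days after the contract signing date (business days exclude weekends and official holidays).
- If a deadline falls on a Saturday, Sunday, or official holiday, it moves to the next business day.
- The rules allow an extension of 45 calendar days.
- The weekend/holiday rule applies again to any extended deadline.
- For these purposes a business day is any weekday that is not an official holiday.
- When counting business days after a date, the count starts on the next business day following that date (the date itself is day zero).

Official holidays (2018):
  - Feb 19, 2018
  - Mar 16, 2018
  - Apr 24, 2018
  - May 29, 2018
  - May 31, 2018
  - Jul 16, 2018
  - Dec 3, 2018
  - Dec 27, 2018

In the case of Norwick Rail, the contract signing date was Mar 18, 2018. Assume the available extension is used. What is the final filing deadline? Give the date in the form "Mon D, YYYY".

Starting the day after Mar 18, 2018 and counting 5 business days lands on Mar 23, 2018.
Mar 23, 2018 (Friday) is already a business day.
Applying the 45-calendar-day extension: Mar 23, 2018 + 45 days = May 7, 2018.
May 7, 2018 (Monday) is already a business day.
So the filing is due May 7, 2018.

May 7, 2018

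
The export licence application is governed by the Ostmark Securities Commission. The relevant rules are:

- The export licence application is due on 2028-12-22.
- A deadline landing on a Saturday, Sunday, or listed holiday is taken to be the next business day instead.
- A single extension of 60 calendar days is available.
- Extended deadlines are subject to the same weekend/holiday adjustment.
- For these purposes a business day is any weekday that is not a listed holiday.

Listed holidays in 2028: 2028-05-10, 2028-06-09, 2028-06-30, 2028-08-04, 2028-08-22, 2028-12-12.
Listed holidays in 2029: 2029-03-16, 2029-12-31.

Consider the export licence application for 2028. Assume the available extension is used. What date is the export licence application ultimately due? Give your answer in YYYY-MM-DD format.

2029-02-20

The stated deadline is 2028-12-22.
2028-12-22 (Friday) is already a business day.
The 60-calendar-day extension moves the deadline from 2028-12-22 to 2029-02-20.
Since 2029-02-20 is a Tuesday and not a holiday, the date is unchanged.
Deadline: 2029-02-20.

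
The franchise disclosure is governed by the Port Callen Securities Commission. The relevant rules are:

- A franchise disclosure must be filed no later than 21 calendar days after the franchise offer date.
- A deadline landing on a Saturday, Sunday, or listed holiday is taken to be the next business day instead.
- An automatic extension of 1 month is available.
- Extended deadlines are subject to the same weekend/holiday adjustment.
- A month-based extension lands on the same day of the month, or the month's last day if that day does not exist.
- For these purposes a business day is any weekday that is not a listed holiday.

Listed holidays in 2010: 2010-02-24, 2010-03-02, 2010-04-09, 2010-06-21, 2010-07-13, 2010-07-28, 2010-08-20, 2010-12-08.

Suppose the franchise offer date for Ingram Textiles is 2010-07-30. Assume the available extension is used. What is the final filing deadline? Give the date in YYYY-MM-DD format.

21 calendar days after 2010-07-30 is 2010-08-20.
2010-08-20 is a listed holiday, so it moves to the next business day, 2010-08-23 (Monday).
Add 1 month to 2010-08-23: 2010-09-23.
2010-09-23 (Thursday) is already a business day.
The final due date is 2010-09-23.

2010-09-23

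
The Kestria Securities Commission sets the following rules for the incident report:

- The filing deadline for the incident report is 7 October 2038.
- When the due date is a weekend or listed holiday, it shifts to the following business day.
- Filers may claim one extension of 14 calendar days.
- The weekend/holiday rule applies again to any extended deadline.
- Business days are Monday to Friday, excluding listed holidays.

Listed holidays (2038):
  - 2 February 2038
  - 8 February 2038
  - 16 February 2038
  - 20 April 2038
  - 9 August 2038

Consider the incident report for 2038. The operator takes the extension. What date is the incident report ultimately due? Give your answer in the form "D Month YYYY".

The stated deadline is 7 October 2038.
7 October 2038 (Thursday) is already a business day.
Applying the 14-calendar-day extension: 7 October 2038 + 14 days = 21 October 2038.
21 October 2038 (Thursday) is already a business day.
Deadline: 21 October 2038.

21 October 2038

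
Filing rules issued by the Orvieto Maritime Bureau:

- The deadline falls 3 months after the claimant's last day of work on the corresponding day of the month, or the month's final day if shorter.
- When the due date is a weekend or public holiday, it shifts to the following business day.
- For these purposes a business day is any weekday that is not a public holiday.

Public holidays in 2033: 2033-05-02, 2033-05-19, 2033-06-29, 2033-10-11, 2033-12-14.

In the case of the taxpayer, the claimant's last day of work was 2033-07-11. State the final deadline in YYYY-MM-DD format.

2033-10-12

3 months after 2033-07-11, on the same day of the month, is 2033-10-11.
2033-10-11 is a listed holiday, so it moves to the next business day, 2033-10-12 (Wednesday).
Final deadline: 2033-10-12.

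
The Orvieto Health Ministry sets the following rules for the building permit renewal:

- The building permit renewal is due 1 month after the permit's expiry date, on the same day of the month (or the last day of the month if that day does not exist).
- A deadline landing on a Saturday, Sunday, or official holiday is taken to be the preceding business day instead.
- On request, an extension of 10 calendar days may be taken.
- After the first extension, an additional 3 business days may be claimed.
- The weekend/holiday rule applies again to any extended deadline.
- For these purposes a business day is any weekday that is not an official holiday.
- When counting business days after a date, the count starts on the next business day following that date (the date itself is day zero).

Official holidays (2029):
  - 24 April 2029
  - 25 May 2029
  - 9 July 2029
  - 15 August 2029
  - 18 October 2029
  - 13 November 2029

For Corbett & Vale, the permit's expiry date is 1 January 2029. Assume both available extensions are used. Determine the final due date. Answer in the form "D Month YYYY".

14 February 2029

1 month after 1 January 2029, on the same day of the month, is 1 February 2029.
1 February 2029 (Thursday) is already a business day.
With the 10-day extension, 1 February 2029 becomes 11 February 2029.
11 February 2029 is a Sunday, so it moves to the preceding business day, 9 February 2029 (Friday).
Counting 3 further business days from 9 February 2029 reaches 14 February 2029.
14 February 2029 falls on a Wednesday, which is a business day, so no adjustment is needed.
Deadline: 14 February 2029.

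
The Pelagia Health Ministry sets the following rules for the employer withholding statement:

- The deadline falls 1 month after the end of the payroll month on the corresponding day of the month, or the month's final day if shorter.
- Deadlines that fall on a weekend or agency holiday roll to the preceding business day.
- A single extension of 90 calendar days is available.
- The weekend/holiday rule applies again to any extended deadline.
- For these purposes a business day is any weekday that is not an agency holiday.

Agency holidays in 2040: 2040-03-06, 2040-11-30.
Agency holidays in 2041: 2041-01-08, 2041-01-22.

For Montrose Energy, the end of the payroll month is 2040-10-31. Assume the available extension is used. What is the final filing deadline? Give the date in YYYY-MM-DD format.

1 month after 2040-10-31, on the same day of the month, is 2040-11-30 (day 31 does not exist in November, so the month's last day is used).
Because 2040-11-30 is a listed holiday, the deadline becomes 2040-11-29 (Thursday).
With the 90-day extension, 2040-11-29 becomes 2041-02-27.
2041-02-27 falls on a Wednesday, which is a business day, so no adjustment is needed.
Deadline: 2041-02-27.

2041-02-27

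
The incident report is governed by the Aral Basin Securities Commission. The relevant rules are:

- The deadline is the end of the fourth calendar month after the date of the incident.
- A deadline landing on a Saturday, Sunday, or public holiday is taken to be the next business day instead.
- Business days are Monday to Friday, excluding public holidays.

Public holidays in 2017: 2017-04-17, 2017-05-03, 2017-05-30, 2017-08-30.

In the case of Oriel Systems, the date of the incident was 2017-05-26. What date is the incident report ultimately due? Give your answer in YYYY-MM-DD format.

2017-10-02

4 months after 2017-05-26 falls in September 2017; the last day of that month is 2017-09-30.
2017-09-30 falls on a Saturday. Rolling to the next business day gives 2017-10-02, a Monday.
Deadline: 2017-10-02.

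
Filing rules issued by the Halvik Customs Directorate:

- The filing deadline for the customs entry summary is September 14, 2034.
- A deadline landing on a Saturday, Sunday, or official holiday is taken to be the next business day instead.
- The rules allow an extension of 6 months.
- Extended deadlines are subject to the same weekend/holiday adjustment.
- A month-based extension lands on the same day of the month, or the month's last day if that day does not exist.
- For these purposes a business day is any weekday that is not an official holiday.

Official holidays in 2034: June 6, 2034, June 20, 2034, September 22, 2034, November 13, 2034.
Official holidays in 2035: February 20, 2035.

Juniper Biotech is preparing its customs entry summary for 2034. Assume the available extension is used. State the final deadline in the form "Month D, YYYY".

The stated deadline is September 14, 2034.
September 14, 2034 falls on a Thursday, which is a business day, so no adjustment is needed.
Applying the 6 months extension: 6 months after September 14, 2034 is March 14, 2035.
March 14, 2035 falls on a Wednesday, which is a business day, so no adjustment is needed.
Deadline: March 14, 2035.

March 14, 2035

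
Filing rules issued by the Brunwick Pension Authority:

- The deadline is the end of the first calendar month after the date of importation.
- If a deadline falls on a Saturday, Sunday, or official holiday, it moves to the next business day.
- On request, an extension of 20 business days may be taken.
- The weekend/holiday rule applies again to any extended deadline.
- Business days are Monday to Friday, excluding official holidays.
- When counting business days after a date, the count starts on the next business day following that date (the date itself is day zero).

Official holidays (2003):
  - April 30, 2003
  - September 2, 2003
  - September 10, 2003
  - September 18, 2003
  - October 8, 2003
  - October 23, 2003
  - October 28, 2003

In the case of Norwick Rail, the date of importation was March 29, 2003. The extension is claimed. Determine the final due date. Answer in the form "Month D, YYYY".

May 29, 2003

The first month after March 29, 2003 is April 2003, whose last day is April 30, 2003.
April 30, 2003 falls on a listed holiday. Rolling to the next business day gives May 1, 2003, a Thursday.
The 20-business-day extension runs from May 1, 2003 to May 29, 2003.
May 29, 2003 is a Thursday and not a listed holiday, so it stands.
Final deadline: May 29, 2003.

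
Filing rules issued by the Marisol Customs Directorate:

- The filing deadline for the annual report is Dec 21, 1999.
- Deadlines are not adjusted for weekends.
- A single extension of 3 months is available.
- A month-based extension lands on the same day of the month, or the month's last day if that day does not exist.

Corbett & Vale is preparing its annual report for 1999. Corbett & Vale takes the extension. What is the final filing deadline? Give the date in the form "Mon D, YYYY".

Mar 21, 2000

The statutory due date is Dec 21, 1999.
No adjustment is made for weekends or holidays, so Dec 21, 1999 stands.
Applying the 3 months extension: 3 months after Dec 21, 1999 is Mar 21, 2000.
Mar 21, 2000 is a Tuesday; no weekend or holiday adjustment applies.
So the filing is due Mar 21, 2000.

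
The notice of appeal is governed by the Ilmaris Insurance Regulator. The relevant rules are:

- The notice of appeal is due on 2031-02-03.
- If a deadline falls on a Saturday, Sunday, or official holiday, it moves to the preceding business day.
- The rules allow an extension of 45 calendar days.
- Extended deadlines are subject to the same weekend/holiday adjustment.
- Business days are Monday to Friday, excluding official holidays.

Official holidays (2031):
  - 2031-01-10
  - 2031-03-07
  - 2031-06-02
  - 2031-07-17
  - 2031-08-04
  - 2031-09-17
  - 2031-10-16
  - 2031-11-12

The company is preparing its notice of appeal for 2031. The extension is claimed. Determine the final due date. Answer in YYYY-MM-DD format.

2031-03-20

The stated deadline is 2031-02-03.
2031-02-03 (Monday) is already a business day.
With the 45-day extension, 2031-02-03 becomes 2031-03-20.
Since 2031-03-20 is a Thursday and not a holiday, the date is unchanged.
The final due date is 2031-03-20.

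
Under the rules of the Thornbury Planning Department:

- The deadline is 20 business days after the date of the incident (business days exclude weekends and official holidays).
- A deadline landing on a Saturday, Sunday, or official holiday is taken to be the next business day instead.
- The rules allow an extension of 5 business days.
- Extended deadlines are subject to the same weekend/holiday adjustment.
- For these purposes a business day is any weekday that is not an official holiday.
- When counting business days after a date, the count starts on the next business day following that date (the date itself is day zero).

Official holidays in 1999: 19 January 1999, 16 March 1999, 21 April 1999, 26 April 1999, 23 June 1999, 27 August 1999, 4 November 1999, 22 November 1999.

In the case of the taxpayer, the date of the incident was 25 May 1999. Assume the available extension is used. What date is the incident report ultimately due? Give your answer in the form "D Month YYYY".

Counting 20 business days after 25 May 1999 (skipping weekends and listed holidays) reaches 22 June 1999.
Since 22 June 1999 is a Tuesday and not a holiday, the date is unchanged.
The 5-business-day extension runs from 22 June 1999 to 30 June 1999.
Since 30 June 1999 is a Wednesday and not a holiday, the date is unchanged.
So the filing is due 30 June 1999.

30 June 1999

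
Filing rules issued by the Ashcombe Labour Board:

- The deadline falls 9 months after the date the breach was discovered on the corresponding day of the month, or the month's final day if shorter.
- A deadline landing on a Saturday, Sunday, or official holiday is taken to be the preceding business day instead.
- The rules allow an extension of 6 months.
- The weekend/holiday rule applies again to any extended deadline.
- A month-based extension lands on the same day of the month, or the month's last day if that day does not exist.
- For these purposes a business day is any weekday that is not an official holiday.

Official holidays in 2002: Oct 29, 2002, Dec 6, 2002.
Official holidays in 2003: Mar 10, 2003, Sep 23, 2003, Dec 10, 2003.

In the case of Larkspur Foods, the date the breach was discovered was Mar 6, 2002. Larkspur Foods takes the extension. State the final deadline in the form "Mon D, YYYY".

Jun 5, 2003

9 months after Mar 6, 2002, on the same day of the month, is Dec 6, 2002.
Dec 6, 2002 falls on a listed holiday. Rolling to the preceding business day gives Dec 5, 2002, a Thursday.
The 6 months extension carries Dec 5, 2002 to Jun 5, 2003.
Jun 5, 2003 (Thursday) is already a business day.
Final deadline: Jun 5, 2003.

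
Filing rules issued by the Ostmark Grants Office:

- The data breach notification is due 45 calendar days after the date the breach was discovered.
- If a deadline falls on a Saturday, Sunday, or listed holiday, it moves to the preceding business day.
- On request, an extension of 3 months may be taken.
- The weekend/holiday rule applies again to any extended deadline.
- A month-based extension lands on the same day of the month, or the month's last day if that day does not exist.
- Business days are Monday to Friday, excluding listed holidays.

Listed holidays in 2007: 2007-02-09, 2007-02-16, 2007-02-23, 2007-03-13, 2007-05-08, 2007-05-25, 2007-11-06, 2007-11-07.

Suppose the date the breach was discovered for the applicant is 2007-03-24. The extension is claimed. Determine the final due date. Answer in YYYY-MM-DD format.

Trigger date 2007-03-24 + 45 calendar days = 2007-05-08.
2007-05-08 is a listed holiday, so it moves to the preceding business day, 2007-05-07 (Monday).
Applying the 3 months extension: 3 months after 2007-05-07 is 2007-08-07.
2007-08-07 falls on a Tuesday, which is a business day, so no adjustment is needed.
The final due date is 2007-08-07.

2007-08-07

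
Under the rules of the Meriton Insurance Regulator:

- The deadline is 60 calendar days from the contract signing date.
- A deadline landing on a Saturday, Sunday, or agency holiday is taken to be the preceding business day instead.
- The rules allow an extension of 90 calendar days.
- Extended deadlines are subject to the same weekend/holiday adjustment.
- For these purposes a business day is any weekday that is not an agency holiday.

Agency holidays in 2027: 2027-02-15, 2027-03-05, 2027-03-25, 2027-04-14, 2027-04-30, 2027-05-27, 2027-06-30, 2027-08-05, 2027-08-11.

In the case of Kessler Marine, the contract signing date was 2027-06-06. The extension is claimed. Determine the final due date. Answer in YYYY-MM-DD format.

60 calendar days after 2027-06-06 is 2027-08-05.
2027-08-05 is a listed holiday, so it moves to the preceding business day, 2027-08-04 (Wednesday).
The 90-calendar-day extension moves the deadline from 2027-08-04 to 2027-11-02.
Since 2027-11-02 is a Tuesday and not a holiday, the date is unchanged.
So the filing is due 2027-11-02.

2027-11-02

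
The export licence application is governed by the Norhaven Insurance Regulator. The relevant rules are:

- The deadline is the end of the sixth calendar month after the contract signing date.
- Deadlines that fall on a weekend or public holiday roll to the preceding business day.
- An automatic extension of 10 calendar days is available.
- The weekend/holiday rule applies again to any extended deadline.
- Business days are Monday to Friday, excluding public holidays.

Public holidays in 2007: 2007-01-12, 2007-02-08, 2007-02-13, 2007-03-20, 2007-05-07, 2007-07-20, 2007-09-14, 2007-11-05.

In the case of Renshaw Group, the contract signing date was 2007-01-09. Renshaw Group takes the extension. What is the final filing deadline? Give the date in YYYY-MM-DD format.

2007-08-10

6 months after 2007-01-09 falls in July 2007; the last day of that month is 2007-07-31.
2007-07-31 falls on a Tuesday, which is a business day, so no adjustment is needed.
Applying the 10-calendar-day extension: 2007-07-31 + 10 days = 2007-08-10.
2007-08-10 is a Friday and not a listed holiday, so it stands.
So the filing is due 2007-08-10.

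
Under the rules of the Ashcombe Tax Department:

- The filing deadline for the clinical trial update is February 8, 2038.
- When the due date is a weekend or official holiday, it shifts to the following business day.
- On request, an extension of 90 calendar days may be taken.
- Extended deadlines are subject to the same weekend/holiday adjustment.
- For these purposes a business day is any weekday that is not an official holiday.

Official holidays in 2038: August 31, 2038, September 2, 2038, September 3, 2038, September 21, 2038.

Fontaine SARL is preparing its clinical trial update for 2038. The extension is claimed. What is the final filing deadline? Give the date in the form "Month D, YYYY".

May 10, 2038

Start from the fixed due date, February 8, 2038.
February 8, 2038 (Monday) is already a business day.
The 90-calendar-day extension moves the deadline from February 8, 2038 to May 9, 2038.
Because May 9, 2038 is a Sunday, the deadline becomes May 10, 2038 (Monday).
Final deadline: May 10, 2038.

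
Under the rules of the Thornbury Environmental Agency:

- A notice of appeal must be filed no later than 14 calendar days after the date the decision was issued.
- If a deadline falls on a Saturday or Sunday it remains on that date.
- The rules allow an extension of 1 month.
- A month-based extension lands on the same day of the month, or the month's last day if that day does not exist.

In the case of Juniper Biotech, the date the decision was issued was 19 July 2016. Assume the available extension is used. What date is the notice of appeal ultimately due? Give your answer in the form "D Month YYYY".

Trigger date 19 July 2016 + 14 calendar days = 2 August 2016.
2 August 2016 falls on a Tuesday. The rules make no weekend/holiday allowance, so it remains 2 August 2016.
The 1 month extension carries 2 August 2016 to 2 September 2016.
2 September 2016 falls on a Friday. The rules make no weekend/holiday allowance, so it remains 2 September 2016.
The final due date is 2 September 2016.

2 September 2016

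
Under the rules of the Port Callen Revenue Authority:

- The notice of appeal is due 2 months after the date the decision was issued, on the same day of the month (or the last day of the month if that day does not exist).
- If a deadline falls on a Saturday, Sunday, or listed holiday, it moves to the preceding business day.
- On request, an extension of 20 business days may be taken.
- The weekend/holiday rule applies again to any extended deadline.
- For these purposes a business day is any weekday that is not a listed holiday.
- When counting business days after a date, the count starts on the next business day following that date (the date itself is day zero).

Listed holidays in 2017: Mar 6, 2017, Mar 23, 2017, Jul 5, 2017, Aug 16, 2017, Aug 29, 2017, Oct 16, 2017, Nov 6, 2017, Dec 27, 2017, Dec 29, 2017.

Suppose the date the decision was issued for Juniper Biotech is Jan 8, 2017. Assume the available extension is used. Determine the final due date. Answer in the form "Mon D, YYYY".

Apr 6, 2017

2 months after Jan 8, 2017, on the same day of the month, is Mar 8, 2017.
Mar 8, 2017 (Wednesday) is already a business day.
The 20-business-day extension runs from Mar 8, 2017 to Apr 6, 2017.
Apr 6, 2017 (Thursday) is already a business day.
The final due date is Apr 6, 2017.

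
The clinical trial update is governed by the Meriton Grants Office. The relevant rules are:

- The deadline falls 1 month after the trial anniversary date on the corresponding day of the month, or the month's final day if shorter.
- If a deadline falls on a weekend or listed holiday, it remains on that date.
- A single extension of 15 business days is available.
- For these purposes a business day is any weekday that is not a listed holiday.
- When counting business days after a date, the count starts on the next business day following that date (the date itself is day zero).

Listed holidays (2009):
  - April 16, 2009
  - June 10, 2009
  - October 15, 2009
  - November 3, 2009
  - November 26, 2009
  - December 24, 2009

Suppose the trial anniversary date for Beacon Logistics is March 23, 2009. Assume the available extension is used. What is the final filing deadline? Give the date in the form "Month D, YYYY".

1 month after March 23, 2009, on the same day of the month, is April 23, 2009.
No adjustment is made for weekends or holidays, so April 23, 2009 stands.
Applying the 15-business-day extension: 15 business days after April 23, 2009 is May 14, 2009.
May 14, 2009 is a Thursday; no weekend or holiday adjustment applies.
So the filing is due May 14, 2009.

May 14, 2009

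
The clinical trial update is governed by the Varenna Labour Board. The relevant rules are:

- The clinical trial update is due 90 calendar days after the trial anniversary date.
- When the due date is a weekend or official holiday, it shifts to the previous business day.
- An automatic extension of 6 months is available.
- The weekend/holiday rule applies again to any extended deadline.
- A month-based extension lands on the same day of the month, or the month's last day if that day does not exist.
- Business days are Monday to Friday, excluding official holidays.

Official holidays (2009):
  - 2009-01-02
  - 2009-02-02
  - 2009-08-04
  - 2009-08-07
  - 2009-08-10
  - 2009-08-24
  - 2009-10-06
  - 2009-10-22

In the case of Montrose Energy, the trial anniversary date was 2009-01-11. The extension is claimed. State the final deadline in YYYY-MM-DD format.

2009-10-09

90 calendar days after 2009-01-11 is 2009-04-11.
2009-04-11 is a Saturday; the preceding business day is 2009-04-10 (Friday).
Add 6 months to 2009-04-10: 2009-10-10.
2009-10-10 is a Saturday, so it moves to the preceding business day, 2009-10-09 (Friday).
Deadline: 2009-10-09.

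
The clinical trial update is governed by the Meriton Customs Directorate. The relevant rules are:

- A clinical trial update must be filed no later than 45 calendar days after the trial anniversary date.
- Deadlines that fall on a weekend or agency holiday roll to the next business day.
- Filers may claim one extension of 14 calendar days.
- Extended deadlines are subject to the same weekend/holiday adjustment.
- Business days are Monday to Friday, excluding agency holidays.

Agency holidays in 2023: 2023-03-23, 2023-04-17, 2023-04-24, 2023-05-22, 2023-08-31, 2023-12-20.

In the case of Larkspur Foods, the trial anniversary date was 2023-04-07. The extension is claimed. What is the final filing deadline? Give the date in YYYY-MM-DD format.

2023-06-06

45 calendar days after 2023-04-07 is 2023-05-22.
2023-05-22 is a listed holiday, so it moves to the next business day, 2023-05-23 (Tuesday).
Add the 14 calendar-day extension to 2023-05-23: 2023-06-06.
Since 2023-06-06 is a Tuesday and not a holiday, the date is unchanged.
The final due date is 2023-06-06.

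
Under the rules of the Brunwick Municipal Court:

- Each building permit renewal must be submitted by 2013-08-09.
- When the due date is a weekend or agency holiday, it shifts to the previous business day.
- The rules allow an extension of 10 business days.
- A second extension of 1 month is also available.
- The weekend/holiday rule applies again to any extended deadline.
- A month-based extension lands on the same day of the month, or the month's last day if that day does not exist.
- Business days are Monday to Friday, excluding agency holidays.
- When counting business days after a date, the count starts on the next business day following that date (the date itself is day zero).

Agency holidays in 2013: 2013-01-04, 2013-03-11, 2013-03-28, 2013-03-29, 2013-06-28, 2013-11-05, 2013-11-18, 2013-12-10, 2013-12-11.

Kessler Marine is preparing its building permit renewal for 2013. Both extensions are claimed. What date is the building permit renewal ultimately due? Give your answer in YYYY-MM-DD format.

The statutory due date is 2013-08-09.
2013-08-09 is a Friday and not a listed holiday, so it stands.
Applying the 10-business-day extension: 10 business days after 2013-08-09 is 2013-08-23.
2013-08-23 is a Friday and not a listed holiday, so it stands.
Applying the 1 month extension: 1 month after 2013-08-23 is 2013-09-23.
2013-09-23 is a Monday and not a listed holiday, so it stands.
Final deadline: 2013-09-23.

2013-09-23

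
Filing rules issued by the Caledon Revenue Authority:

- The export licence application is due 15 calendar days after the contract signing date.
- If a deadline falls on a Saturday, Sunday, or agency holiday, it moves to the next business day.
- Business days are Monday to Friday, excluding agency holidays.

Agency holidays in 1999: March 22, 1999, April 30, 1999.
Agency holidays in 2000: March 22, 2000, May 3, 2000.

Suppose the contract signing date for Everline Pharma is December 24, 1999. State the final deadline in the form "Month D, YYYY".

15 calendar days after December 24, 1999 is January 8, 2000.
January 8, 2000 is a Saturday; the next business day is January 10, 2000 (Monday).
Final deadline: January 10, 2000.

January 10, 2000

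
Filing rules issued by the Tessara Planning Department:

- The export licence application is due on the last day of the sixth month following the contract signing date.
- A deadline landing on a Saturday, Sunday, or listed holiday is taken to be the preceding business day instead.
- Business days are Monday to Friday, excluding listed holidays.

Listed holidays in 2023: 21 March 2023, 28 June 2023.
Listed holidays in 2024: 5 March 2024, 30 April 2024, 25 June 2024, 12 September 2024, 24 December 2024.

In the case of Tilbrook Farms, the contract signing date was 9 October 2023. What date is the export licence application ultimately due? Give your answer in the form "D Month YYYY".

29 April 2024

6 months after 9 October 2023 falls in April 2024; the last day of that month is 30 April 2024.
30 April 2024 falls on a listed holiday. Rolling to the preceding business day gives 29 April 2024, a Monday.
Deadline: 29 April 2024.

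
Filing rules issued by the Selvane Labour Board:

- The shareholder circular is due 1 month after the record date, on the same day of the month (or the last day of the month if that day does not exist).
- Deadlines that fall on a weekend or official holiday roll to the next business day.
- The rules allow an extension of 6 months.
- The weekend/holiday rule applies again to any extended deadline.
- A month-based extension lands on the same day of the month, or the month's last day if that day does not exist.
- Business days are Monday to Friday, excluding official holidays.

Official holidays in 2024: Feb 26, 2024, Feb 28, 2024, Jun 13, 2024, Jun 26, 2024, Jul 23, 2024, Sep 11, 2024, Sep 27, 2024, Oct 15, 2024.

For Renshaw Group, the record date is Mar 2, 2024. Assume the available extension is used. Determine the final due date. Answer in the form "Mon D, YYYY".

Moving 1 month forward from Mar 2, 2024 on the corresponding day gives Apr 2, 2024.
Apr 2, 2024 falls on a Tuesday, which is a business day, so no adjustment is needed.
Applying the 6 months extension: 6 months after Apr 2, 2024 is Oct 2, 2024.
Oct 2, 2024 falls on a Wednesday, which is a business day, so no adjustment is needed.
So the filing is due Oct 2, 2024.

Oct 2, 2024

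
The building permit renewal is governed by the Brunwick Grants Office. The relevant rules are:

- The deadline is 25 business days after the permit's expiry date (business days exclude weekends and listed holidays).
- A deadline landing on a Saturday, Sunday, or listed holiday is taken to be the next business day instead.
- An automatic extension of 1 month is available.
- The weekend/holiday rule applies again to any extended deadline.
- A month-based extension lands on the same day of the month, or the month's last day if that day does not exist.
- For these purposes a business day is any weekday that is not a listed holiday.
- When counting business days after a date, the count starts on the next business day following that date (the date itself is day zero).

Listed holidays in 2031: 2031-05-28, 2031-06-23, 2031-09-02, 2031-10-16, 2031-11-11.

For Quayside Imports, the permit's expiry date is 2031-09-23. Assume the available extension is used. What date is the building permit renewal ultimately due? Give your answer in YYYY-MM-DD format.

2031-12-01

Counting 25 business days after 2031-09-23 (skipping weekends and listed holidays) reaches 2031-10-29.
2031-10-29 falls on a Wednesday, which is a business day, so no adjustment is needed.
The 1 month extension carries 2031-10-29 to 2031-11-29.
2031-11-29 falls on a Saturday. Rolling to the next business day gives 2031-12-01, a Monday.
The final due date is 2031-12-01.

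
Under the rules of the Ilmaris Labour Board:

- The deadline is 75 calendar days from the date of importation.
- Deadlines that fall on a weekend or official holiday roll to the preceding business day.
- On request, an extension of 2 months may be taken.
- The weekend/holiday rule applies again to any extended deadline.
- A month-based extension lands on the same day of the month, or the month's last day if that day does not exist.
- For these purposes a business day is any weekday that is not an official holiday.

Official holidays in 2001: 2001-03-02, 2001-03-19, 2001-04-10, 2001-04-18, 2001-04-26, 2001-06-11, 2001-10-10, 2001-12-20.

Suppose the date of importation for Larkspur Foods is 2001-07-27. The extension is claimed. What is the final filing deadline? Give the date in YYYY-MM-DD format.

2001-12-07

Adding 75 calendar days to 2001-07-27 gives 2001-10-10.
2001-10-10 falls on a listed holiday. Rolling to the preceding business day gives 2001-10-09, a Tuesday.
Applying the 2 months extension: 2 months after 2001-10-09 is 2001-12-09.
Because 2001-12-09 is a Sunday, the deadline becomes 2001-12-07 (Friday).
Deadline: 2001-12-07.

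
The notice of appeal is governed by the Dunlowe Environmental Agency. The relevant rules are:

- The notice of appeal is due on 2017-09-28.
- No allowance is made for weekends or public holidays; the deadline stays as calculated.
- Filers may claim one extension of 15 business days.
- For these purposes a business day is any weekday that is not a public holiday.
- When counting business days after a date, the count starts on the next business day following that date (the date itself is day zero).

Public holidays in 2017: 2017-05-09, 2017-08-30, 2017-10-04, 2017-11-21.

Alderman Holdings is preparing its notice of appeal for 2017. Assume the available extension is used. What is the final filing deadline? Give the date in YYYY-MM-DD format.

2017-10-20

Start from the fixed due date, 2017-09-28.
No adjustment is made for weekends or holidays, so 2017-09-28 stands.
Applying the 15-business-day extension: 15 business days after 2017-09-28 is 2017-10-20.
2017-10-20 is a Friday; no weekend or holiday adjustment applies.
Final deadline: 2017-10-20.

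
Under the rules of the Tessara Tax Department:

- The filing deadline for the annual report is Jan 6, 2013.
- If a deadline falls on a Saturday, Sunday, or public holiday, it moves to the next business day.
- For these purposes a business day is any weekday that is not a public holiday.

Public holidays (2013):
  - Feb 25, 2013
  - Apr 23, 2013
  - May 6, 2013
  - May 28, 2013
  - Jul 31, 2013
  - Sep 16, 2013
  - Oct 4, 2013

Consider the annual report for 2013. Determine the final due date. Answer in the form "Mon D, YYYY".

The statutory due date is Jan 6, 2013.
Jan 6, 2013 is a Sunday, so it moves to the next business day, Jan 7, 2013 (Monday).
The final due date is Jan 7, 2013.

Jan 7, 2013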